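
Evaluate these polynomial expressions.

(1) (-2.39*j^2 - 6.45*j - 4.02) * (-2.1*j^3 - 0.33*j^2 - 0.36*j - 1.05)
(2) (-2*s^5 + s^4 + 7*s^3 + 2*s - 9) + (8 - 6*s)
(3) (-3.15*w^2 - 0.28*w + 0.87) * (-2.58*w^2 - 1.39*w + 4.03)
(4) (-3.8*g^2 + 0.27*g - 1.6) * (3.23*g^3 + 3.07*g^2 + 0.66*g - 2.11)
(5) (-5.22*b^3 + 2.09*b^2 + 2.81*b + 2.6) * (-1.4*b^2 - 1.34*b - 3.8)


(1) = 5.019*j^5 + 14.3337*j^4 + 11.4309*j^3 + 6.1581*j^2 + 8.2197*j + 4.221
(2) = -2*s^5 + s^4 + 7*s^3 - 4*s - 1
(3) = 8.127*w^4 + 5.1009*w^3 - 14.5499*w^2 - 2.3377*w + 3.5061
(4) = -12.274*g^5 - 10.7939*g^4 - 6.8471*g^3 + 3.2842*g^2 - 1.6257*g + 3.376
(5) = 7.308*b^5 + 4.0688*b^4 + 13.1014*b^3 - 15.3474*b^2 - 14.162*b - 9.88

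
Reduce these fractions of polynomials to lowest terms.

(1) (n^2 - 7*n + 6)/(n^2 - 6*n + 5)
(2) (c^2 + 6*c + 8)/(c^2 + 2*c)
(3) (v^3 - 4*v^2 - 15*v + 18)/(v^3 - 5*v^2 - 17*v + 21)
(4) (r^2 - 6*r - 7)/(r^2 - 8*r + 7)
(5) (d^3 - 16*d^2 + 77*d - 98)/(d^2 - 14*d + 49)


(1) = (n - 6)/(n - 5)
(2) = (c + 4)/c
(3) = (v - 6)/(v - 7)
(4) = (r + 1)/(r - 1)
(5) = d - 2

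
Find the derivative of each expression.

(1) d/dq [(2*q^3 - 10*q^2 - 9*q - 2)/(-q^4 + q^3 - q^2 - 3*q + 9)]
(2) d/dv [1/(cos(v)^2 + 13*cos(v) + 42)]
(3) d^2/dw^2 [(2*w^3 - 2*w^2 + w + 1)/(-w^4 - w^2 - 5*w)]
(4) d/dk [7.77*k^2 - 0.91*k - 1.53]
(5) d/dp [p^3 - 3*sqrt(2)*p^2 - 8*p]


(1) = (2*q^6 - 20*q^5 - 19*q^4 - 2*q^3 + 81*q^2 - 184*q - 87)/(q^8 - 2*q^7 + 3*q^6 + 4*q^5 - 23*q^4 + 24*q^3 - 9*q^2 - 54*q + 81)
(2) = (2*cos(v) + 13)*sin(v)/(cos(v)^2 + 13*cos(v) + 42)^2
(3) = 2*(-2*w^9 + 6*w^8 + 58*w^6 - 63*w^5 + 6*w^4 - 71*w^3 - 3*w^2 - 15*w - 25)/(w^3*(w^9 + 3*w^7 + 15*w^6 + 3*w^5 + 30*w^4 + 76*w^3 + 15*w^2 + 75*w + 125))
(4) = 15.54*k - 0.91
(5) = 3*p^2 - 6*sqrt(2)*p - 8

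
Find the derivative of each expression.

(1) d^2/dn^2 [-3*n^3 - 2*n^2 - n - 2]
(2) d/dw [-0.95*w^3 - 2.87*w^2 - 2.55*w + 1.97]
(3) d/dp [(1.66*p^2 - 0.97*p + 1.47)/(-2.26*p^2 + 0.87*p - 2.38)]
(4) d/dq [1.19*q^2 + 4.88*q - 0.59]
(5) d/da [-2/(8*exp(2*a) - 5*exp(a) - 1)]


(1) = -18*n - 4
(2) = -2.85*w^2 - 5.74*w - 2.55
(3) = (-0.748*p^2 - 1.2572*p + 1.0297)/(5.1076*p^4 - 3.9324*p^3 + 11.5145*p^2 - 4.1412*p + 5.6644)
(4) = 2.38*q + 4.88
(5) = (32*exp(a) - 10)*exp(a)/(-8*exp(2*a) + 5*exp(a) + 1)^2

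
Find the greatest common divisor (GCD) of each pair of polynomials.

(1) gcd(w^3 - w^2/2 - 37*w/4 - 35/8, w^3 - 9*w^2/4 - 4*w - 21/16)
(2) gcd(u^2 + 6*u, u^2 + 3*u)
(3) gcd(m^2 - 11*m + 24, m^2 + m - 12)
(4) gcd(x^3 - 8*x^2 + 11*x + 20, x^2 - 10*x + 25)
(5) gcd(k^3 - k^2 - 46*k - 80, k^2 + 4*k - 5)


(1) = gcd((w - 7/2)*(w + 1/2)*(w + 5/2), (w - 7/2)*(w + 1/2)*(w + 3/4)) = w^2 - 3*w - 7/4
(2) = gcd(u*(u + 6), u*(u + 3)) = u
(3) = gcd((m - 8)*(m - 3), (m - 3)*(m + 4)) = m - 3
(4) = x - 5
(5) = gcd((k - 8)*(k + 2)*(k + 5), (k - 1)*(k + 5)) = k + 5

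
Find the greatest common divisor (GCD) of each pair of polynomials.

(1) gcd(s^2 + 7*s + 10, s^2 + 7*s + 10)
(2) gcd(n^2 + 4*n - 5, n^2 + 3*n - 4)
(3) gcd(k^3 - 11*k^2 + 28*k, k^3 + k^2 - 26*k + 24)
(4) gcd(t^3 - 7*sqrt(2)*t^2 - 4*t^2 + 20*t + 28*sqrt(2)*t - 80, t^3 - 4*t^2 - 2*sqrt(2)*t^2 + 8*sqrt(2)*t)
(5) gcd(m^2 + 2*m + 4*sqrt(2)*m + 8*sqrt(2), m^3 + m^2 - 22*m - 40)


(1) = gcd((s + 2)*(s + 5), (s + 2)*(s + 5)) = s^2 + 7*s + 10
(2) = gcd((n - 1)*(n + 5), (n - 1)*(n + 4)) = n - 1
(3) = gcd(k*(k - 7)*(k - 4), (k - 4)*(k - 1)*(k + 6)) = k - 4
(4) = t^2 + t*(-4 - 2*sqrt(2)) + 8*sqrt(2)
(5) = m + 2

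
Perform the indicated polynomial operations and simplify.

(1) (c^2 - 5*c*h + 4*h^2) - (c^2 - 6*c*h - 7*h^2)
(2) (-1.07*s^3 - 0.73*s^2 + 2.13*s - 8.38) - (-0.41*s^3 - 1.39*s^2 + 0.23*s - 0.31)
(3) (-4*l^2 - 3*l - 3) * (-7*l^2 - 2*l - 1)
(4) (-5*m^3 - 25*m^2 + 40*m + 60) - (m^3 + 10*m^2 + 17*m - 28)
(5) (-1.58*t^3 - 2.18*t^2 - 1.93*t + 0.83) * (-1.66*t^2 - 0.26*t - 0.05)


(1) = c*h + 11*h^2
(2) = -0.66*s^3 + 0.66*s^2 + 1.9*s - 8.07
(3) = 28*l^4 + 29*l^3 + 31*l^2 + 9*l + 3
(4) = -6*m^3 - 35*m^2 + 23*m + 88
(5) = 2.6228*t^5 + 4.0296*t^4 + 3.8496*t^3 - 0.767*t^2 - 0.1193*t - 0.0415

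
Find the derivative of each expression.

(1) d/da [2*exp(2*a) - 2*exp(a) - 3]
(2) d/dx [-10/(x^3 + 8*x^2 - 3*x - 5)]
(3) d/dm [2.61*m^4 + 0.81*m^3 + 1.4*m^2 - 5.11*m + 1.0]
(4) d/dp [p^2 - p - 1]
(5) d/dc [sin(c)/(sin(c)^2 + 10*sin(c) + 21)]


(1) = (4*exp(a) - 2)*exp(a)
(2) = 10*(3*x^2 + 16*x - 3)/(x^3 + 8*x^2 - 3*x - 5)^2
(3) = 10.44*m^3 + 2.43*m^2 + 2.8*m - 5.11
(4) = 2*p - 1
(5) = (cos(c)^2 + 20)*cos(c)/((sin(c) + 3)^2*(sin(c) + 7)^2)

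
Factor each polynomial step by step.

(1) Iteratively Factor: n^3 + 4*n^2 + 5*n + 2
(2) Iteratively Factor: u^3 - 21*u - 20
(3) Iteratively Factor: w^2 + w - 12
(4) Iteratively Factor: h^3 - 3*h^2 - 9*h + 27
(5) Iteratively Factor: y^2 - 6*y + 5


(1) = (n + 1)*(n^2 + 3*n + 2) = (n + 1)^2*(n + 2)
(2) = (u - 5)*(u^2 + 5*u + 4) = (u - 5)*(u + 1)*(u + 4)
(3) = (w - 3)*(w + 4)
(4) = (h - 3)*(h^2 - 9) = (h - 3)^2*(h + 3)
(5) = (y - 5)*(y - 1)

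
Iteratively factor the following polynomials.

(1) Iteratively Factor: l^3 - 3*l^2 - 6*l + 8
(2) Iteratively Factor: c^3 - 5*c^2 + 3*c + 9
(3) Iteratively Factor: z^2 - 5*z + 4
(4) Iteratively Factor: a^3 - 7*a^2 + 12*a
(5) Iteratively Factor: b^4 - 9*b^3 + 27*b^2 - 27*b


(1) = (l - 1)*(l^2 - 2*l - 8) = (l - 1)*(l + 2)*(l - 4)
(2) = (c + 1)*(c^2 - 6*c + 9) = (c - 3)*(c + 1)*(c - 3)
(3) = (z - 4)*(z - 1)
(4) = (a - 3)*(a^2 - 4*a) = a*(a - 3)*(a - 4)
(5) = (b - 3)*(b^3 - 6*b^2 + 9*b) = b*(b - 3)*(b^2 - 6*b + 9) = b*(b - 3)^2*(b - 3)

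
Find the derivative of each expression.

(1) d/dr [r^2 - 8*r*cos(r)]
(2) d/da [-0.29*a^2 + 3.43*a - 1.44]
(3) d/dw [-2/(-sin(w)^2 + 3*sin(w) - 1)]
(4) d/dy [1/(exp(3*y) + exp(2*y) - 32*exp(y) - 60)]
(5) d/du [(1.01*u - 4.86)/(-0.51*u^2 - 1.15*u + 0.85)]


(1) = 8*r*sin(r) + 2*r - 8*cos(r)
(2) = 3.43 - 0.58*a
(3) = 2*(3 - 2*sin(w))*cos(w)/(sin(w)^2 - 3*sin(w) + 1)^2
(4) = (-3*exp(2*y) - 2*exp(y) + 32)*exp(y)/(exp(3*y) + exp(2*y) - 32*exp(y) - 60)^2
(5) = (0.5151*u^2 - 4.9572*u - 4.7305)/(0.2601*u^4 + 1.173*u^3 + 0.4555*u^2 - 1.955*u + 0.7225)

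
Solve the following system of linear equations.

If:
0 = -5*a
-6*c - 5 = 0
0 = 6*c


Then:
No Solution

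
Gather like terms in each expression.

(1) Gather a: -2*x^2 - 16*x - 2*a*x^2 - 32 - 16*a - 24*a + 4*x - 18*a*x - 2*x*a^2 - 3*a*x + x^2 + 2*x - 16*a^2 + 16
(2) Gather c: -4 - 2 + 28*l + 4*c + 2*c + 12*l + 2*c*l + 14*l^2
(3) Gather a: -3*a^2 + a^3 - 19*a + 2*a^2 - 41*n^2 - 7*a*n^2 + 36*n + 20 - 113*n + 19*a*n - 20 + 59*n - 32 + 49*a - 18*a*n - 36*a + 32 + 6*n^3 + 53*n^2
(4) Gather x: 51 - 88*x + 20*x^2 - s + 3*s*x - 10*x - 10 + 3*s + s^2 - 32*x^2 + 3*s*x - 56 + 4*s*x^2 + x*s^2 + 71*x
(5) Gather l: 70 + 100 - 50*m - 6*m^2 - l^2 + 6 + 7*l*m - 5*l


(1) = a^2*(-2*x - 16) + a*(-2*x^2 - 21*x - 40) - x^2 - 10*x - 16
(2) = c*(2*l + 6) + 14*l^2 + 40*l - 6
(3) = a^3 - a^2 + a*(-7*n^2 + n - 6) + 6*n^3 + 12*n^2 - 18*n
(4) = s^2 + 2*s + x^2*(4*s - 12) + x*(s^2 + 6*s - 27) - 15
(5) = -l^2 + l*(7*m - 5) - 6*m^2 - 50*m + 176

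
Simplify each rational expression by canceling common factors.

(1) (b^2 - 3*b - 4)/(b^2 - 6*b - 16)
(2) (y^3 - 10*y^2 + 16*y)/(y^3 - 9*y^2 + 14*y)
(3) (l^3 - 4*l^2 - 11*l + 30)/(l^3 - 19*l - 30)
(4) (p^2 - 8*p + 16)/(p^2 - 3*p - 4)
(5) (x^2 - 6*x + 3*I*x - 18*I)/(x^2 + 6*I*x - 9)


(1) = (b^2 - 3*b - 4)/(b^2 - 6*b - 16)
(2) = (y - 8)/(y - 7)
(3) = (l - 2)/(l + 2)
(4) = (p - 4)/(p + 1)
(5) = (x - 6)/(x + 3*I)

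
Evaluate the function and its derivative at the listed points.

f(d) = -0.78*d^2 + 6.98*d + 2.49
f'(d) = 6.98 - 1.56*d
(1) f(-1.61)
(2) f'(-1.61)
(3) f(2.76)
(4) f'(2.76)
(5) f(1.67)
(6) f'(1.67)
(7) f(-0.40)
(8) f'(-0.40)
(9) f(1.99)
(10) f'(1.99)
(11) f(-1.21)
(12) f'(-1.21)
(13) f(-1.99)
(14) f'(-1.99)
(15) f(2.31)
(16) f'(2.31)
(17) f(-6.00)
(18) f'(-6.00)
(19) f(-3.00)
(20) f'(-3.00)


(1) = -10.77
(2) = 9.49
(3) = 15.81
(4) = 2.67
(5) = 11.97
(6) = 4.37
(7) = -0.43
(8) = 7.60
(9) = 13.29
(10) = 3.88
(11) = -7.10
(12) = 8.87
(13) = -14.49
(14) = 10.08
(15) = 14.45
(16) = 3.38
(17) = -67.47
(18) = 16.34
(19) = -25.47
(20) = 11.66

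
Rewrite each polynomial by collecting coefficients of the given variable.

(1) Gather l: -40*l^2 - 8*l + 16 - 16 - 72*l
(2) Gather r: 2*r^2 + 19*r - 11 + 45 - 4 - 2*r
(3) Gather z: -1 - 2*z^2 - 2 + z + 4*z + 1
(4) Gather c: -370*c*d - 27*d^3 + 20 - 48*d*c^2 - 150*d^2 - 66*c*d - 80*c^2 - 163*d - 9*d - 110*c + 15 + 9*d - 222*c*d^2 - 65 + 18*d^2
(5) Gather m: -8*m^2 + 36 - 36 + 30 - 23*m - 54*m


(1) = -40*l^2 - 80*l
(2) = 2*r^2 + 17*r + 30
(3) = -2*z^2 + 5*z - 2
(4) = c^2*(-48*d - 80) + c*(-222*d^2 - 436*d - 110) - 27*d^3 - 132*d^2 - 163*d - 30
(5) = -8*m^2 - 77*m + 30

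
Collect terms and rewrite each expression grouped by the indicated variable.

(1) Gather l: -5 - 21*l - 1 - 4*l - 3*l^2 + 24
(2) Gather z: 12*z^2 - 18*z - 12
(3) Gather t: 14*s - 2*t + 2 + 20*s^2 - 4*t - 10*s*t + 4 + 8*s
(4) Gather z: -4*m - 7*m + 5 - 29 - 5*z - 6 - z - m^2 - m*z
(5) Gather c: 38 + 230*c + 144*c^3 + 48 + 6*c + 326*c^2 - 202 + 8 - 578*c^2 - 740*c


(1) = -3*l^2 - 25*l + 18
(2) = 12*z^2 - 18*z - 12
(3) = 20*s^2 + 22*s + t*(-10*s - 6) + 6
(4) = -m^2 - 11*m + z*(-m - 6) - 30
(5) = 144*c^3 - 252*c^2 - 504*c - 108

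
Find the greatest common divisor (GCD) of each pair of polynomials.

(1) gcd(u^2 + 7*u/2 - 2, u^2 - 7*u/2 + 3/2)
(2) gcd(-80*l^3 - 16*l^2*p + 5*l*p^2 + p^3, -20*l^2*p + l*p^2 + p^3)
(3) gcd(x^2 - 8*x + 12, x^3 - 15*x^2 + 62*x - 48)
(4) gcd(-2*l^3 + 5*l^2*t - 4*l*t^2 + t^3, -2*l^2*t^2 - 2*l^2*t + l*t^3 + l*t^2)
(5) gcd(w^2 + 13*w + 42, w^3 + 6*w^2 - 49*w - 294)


(1) = u - 1/2
(2) = -20*l^2 + l*p + p^2
(3) = x - 6
(4) = -2*l + t
(5) = w^2 + 13*w + 42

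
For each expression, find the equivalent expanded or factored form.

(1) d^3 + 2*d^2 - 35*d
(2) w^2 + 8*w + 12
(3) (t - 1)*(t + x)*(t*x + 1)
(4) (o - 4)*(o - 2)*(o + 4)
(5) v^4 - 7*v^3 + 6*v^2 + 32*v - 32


(1) = d*(d - 5)*(d + 7)
(2) = (w + 2)*(w + 6)
(3) = t^3*x + t^2*x^2 - t^2*x + t^2 - t*x^2 + t*x - t - x
(4) = o^3 - 2*o^2 - 16*o + 32
(5) = (v - 4)^2*(v - 1)*(v + 2)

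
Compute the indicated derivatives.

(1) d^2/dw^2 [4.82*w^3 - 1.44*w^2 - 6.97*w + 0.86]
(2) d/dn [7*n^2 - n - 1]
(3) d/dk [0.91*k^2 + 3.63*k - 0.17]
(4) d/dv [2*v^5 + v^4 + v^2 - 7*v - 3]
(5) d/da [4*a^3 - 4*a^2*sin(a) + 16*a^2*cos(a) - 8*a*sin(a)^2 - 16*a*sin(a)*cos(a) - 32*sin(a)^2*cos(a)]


(1) = 28.92*w - 2.88
(2) = 14*n - 1
(3) = 1.82*k + 3.63
(4) = 10*v^4 + 4*v^3 + 2*v - 7
(5) = -16*a^2*sin(a) - 4*a^2*cos(a) + 12*a^2 - 8*a*sin(a) - 8*a*sin(2*a) + 32*a*cos(a) - 16*a*cos(2*a) + 8*sin(a) - 8*sin(2*a) - 24*sin(3*a) + 4*cos(2*a) - 4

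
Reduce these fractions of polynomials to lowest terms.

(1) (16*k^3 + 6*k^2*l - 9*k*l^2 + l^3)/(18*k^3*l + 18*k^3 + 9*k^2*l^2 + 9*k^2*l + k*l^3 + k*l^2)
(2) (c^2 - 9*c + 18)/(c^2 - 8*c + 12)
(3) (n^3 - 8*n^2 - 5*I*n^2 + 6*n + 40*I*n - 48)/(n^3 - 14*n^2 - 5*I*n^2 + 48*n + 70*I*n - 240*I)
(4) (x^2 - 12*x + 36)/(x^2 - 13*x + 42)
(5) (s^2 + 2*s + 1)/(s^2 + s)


(1) = (16*k^3 + 6*k^2*l - 9*k*l^2 + l^3)/(18*k^3*l + 18*k^3 + 9*k^2*l^2 + 9*k^2*l + k*l^3 + k*l^2)
(2) = (c - 3)/(c - 2)
(3) = (n^2 - 5*I*n + 6)/(n^2 + n*(-6 - 5*I) + 30*I)
(4) = (x - 6)/(x - 7)
(5) = (s + 1)/s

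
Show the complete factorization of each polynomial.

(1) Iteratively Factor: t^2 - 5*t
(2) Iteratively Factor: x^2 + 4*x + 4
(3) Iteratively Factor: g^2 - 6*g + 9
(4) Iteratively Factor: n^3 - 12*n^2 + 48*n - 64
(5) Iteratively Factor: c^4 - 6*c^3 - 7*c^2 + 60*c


(1) = (t)*(t - 5)
(2) = (x + 2)*(x + 2)
(3) = (g - 3)*(g - 3)
(4) = (n - 4)*(n^2 - 8*n + 16) = (n - 4)^2*(n - 4)
(5) = (c + 3)*(c^3 - 9*c^2 + 20*c) = (c - 5)*(c + 3)*(c^2 - 4*c) = c*(c - 5)*(c + 3)*(c - 4)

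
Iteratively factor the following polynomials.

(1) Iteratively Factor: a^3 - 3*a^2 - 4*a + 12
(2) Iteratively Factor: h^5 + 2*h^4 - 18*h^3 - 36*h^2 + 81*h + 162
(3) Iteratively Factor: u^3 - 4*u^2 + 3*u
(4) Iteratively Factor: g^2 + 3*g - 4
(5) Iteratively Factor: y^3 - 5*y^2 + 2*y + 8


(1) = (a - 2)*(a^2 - a - 6) = (a - 2)*(a + 2)*(a - 3)
(2) = (h - 3)*(h^4 + 5*h^3 - 3*h^2 - 45*h - 54) = (h - 3)*(h + 2)*(h^3 + 3*h^2 - 9*h - 27) = (h - 3)*(h + 2)*(h + 3)*(h^2 - 9) = (h - 3)*(h + 2)*(h + 3)^2*(h - 3)
(3) = (u - 3)*(u^2 - u) = (u - 3)*(u - 1)*(u)
(4) = (g + 4)*(g - 1)
(5) = (y - 4)*(y^2 - y - 2) = (y - 4)*(y + 1)*(y - 2)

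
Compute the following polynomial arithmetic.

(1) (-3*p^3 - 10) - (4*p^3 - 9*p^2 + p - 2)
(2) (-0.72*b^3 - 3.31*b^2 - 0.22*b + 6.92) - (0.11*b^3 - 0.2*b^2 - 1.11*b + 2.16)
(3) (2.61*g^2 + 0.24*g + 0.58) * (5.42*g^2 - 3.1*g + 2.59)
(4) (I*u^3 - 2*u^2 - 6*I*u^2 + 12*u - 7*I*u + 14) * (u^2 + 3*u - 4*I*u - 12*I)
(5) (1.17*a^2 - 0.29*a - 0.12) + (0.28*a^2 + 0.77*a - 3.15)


(1) = -7*p^3 + 9*p^2 - p - 8
(2) = -0.83*b^3 - 3.11*b^2 + 0.89*b + 4.76
(3) = 14.1462*g^4 - 6.7902*g^3 + 9.1595*g^2 - 1.1764*g + 1.5022
(4) = I*u^5 + 2*u^4 - 3*I*u^4 - 6*u^3 - 17*I*u^3 - 50*u^2 - 45*I*u^2 - 42*u - 200*I*u - 168*I
(5) = 1.45*a^2 + 0.48*a - 3.27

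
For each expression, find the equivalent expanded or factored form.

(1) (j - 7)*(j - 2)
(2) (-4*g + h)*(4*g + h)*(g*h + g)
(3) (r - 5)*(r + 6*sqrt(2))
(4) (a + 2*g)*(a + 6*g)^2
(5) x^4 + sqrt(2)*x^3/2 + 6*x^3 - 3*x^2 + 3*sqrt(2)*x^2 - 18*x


(1) = j^2 - 9*j + 14
(2) = -16*g^3*h - 16*g^3 + g*h^3 + g*h^2
(3) = r^2 - 5*r + 6*sqrt(2)*r - 30*sqrt(2)
(4) = a^3 + 14*a^2*g + 60*a*g^2 + 72*g^3
(5) = x*(x + 6)*(x - sqrt(2))*(x + 3*sqrt(2)/2)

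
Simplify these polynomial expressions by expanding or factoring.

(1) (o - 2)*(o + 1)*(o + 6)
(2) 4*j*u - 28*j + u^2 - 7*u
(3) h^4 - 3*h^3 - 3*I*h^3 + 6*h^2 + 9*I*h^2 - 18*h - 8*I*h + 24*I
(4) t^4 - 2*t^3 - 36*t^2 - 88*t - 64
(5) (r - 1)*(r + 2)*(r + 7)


(1) = o^3 + 5*o^2 - 8*o - 12
(2) = (4*j + u)*(u - 7)
(3) = (h - 3)*(h - 4*I)*(h - I)*(h + 2*I)
(4) = (t - 8)*(t + 2)^3
(5) = r^3 + 8*r^2 + 5*r - 14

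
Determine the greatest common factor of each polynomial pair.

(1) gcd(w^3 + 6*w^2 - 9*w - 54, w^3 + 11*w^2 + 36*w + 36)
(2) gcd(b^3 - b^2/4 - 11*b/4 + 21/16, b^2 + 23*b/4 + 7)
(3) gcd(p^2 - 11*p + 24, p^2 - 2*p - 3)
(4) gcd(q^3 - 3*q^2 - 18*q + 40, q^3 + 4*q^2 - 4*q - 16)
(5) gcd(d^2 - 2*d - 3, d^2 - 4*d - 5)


(1) = w^2 + 9*w + 18
(2) = b + 7/4
(3) = gcd((p - 8)*(p - 3), (p - 3)*(p + 1)) = p - 3
(4) = gcd((q - 5)*(q - 2)*(q + 4), (q - 2)*(q + 2)*(q + 4)) = q^2 + 2*q - 8
(5) = d + 1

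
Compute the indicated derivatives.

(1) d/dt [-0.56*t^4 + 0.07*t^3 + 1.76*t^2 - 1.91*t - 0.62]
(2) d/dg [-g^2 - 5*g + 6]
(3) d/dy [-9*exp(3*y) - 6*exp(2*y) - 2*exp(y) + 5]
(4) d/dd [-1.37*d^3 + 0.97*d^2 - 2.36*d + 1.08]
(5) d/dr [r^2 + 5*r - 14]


(1) = -2.24*t^3 + 0.21*t^2 + 3.52*t - 1.91
(2) = -2*g - 5
(3) = (-27*exp(2*y) - 12*exp(y) - 2)*exp(y)
(4) = -4.11*d^2 + 1.94*d - 2.36
(5) = 2*r + 5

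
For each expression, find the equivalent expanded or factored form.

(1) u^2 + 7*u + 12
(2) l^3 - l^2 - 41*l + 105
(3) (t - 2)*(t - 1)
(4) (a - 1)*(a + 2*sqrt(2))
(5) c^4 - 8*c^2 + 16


(1) = (u + 3)*(u + 4)
(2) = (l - 5)*(l - 3)*(l + 7)
(3) = t^2 - 3*t + 2
(4) = a^2 - a + 2*sqrt(2)*a - 2*sqrt(2)
(5) = (c - 2)^2*(c + 2)^2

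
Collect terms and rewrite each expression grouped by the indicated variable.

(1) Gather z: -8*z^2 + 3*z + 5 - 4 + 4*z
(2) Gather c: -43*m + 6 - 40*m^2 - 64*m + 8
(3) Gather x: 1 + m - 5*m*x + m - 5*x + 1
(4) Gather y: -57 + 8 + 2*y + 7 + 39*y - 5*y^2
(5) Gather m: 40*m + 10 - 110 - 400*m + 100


(1) = -8*z^2 + 7*z + 1
(2) = -40*m^2 - 107*m + 14
(3) = 2*m + x*(-5*m - 5) + 2
(4) = -5*y^2 + 41*y - 42
(5) = -360*m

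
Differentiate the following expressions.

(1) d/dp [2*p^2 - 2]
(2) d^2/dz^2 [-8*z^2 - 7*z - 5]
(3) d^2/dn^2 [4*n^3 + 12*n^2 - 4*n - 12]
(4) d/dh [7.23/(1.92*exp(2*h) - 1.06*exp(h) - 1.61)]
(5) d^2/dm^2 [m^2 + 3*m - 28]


(1) = 4*p
(2) = -16
(3) = 24*n + 24
(4) = (7.6638 - 27.7632*exp(h))*exp(h)/(-1.92*exp(2*h) + 1.06*exp(h) + 1.61)^2
(5) = 2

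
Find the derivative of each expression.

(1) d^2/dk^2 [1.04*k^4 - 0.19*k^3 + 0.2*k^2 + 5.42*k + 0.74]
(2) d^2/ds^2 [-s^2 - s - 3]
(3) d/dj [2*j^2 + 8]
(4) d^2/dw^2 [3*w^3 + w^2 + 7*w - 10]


(1) = 12.48*k^2 - 1.14*k + 0.4
(2) = -2
(3) = 4*j
(4) = 18*w + 2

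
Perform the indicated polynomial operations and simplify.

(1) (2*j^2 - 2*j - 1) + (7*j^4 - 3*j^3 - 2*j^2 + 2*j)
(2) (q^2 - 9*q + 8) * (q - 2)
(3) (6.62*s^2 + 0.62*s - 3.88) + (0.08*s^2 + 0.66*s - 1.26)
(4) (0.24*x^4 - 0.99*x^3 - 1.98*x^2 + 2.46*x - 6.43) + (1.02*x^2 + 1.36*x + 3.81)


(1) = 7*j^4 - 3*j^3 - 1
(2) = q^3 - 11*q^2 + 26*q - 16
(3) = 6.7*s^2 + 1.28*s - 5.14
(4) = 0.24*x^4 - 0.99*x^3 - 0.96*x^2 + 3.82*x - 2.62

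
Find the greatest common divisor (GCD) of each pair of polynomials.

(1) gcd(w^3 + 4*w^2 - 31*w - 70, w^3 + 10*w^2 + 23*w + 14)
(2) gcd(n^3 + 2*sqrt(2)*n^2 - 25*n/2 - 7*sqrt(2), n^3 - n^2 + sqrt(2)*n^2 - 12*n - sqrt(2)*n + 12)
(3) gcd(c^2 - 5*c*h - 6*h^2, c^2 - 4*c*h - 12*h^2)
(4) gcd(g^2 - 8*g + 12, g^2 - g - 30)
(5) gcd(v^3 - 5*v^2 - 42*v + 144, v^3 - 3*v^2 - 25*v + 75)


(1) = w^2 + 9*w + 14
(2) = gcd((n - 2*sqrt(2))*(n + sqrt(2)/2)*(n + 7*sqrt(2)/2), (n - 1)*(n - 2*sqrt(2))*(n + 3*sqrt(2))) = n - 2*sqrt(2)
(3) = c - 6*h
(4) = g - 6
(5) = gcd((v - 8)*(v - 3)*(v + 6), (v - 5)*(v - 3)*(v + 5)) = v - 3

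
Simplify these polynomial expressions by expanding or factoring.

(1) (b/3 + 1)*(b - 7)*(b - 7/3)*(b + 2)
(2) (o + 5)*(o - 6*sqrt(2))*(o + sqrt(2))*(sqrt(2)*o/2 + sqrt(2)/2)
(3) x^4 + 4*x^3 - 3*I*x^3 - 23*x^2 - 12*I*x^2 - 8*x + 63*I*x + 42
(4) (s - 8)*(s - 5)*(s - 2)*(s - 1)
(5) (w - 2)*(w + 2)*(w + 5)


(1) = b^4/3 - 13*b^3/9 - 73*b^2/9 + 77*b/9 + 98/3
(2) = sqrt(2)*o^4/2 - 5*o^3 + 3*sqrt(2)*o^3 - 30*o^2 - 7*sqrt(2)*o^2/2 - 36*sqrt(2)*o - 25*o - 30*sqrt(2)
(3) = (x - 3)*(x + 7)*(x - 2*I)*(x - I)
(4) = s^4 - 16*s^3 + 81*s^2 - 146*s + 80
(5) = w^3 + 5*w^2 - 4*w - 20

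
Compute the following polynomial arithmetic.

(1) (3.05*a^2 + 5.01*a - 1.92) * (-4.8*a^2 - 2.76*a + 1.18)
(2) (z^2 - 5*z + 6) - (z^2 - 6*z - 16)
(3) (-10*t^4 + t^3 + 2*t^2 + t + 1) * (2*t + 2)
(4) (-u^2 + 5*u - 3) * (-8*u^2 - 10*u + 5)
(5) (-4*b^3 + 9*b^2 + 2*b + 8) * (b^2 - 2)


(1) = -14.64*a^4 - 32.466*a^3 - 1.0126*a^2 + 11.211*a - 2.2656
(2) = z + 22
(3) = -20*t^5 - 18*t^4 + 6*t^3 + 6*t^2 + 4*t + 2
(4) = 8*u^4 - 30*u^3 - 31*u^2 + 55*u - 15
(5) = -4*b^5 + 9*b^4 + 10*b^3 - 10*b^2 - 4*b - 16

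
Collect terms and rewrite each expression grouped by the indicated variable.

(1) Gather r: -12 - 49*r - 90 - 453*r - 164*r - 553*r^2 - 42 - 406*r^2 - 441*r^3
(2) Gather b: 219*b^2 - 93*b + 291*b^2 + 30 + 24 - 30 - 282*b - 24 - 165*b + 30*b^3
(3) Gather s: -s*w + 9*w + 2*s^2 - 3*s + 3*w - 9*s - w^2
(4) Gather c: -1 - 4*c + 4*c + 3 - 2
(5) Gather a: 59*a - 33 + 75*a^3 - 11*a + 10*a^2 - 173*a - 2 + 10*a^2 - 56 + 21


(1) = -441*r^3 - 959*r^2 - 666*r - 144
(2) = 30*b^3 + 510*b^2 - 540*b
(3) = 2*s^2 + s*(-w - 12) - w^2 + 12*w
(4) = 0
(5) = 75*a^3 + 20*a^2 - 125*a - 70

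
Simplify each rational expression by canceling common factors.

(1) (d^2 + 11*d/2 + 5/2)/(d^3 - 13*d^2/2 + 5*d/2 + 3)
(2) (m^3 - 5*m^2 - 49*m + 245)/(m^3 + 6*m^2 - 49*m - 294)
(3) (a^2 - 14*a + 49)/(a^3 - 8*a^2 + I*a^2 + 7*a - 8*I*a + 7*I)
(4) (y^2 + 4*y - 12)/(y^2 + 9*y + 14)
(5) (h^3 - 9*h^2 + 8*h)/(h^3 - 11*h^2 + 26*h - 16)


(1) = (d + 5)/(d^2 - 7*d + 6)
(2) = (m - 5)/(m + 6)
(3) = (a - 7)/(a^2 + a*(-1 + I) - I)
(4) = (y^2 + 4*y - 12)/(y^2 + 9*y + 14)
(5) = h/(h - 2)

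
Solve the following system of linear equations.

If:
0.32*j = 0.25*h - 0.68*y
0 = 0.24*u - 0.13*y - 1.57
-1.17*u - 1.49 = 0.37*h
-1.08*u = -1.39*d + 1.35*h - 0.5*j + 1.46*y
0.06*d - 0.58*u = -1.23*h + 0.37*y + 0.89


Then:
d = -25.80
h = -2.23
j = 26.14
u = -0.57
y = -13.12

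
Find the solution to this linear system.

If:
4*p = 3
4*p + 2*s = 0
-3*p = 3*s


Then:
No Solution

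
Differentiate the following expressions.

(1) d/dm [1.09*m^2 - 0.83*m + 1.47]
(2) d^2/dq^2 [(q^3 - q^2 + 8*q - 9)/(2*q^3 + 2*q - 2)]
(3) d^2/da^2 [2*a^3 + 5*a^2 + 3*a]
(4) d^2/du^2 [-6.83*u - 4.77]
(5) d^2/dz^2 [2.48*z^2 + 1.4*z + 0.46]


(1) = 2.18*m - 0.83
(2) = (-q^6 + 21*q^5 - 45*q^4 - 14*q^3 + 18*q^2 - 24*q - 2)/(q^9 + 3*q^7 - 3*q^6 + 3*q^5 - 6*q^4 + 4*q^3 - 3*q^2 + 3*q - 1)
(3) = 12*a + 10
(4) = 0
(5) = 4.96000000000000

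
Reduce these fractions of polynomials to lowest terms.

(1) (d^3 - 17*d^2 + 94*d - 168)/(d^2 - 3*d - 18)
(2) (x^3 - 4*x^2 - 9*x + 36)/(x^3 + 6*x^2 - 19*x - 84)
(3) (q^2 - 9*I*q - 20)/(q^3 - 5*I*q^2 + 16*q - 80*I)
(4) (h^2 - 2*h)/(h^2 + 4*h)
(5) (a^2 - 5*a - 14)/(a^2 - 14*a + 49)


(1) = (d^2 - 11*d + 28)/(d + 3)
(2) = (x - 3)/(x + 7)
(3) = 1/(q + 4*I)
(4) = (h - 2)/(h + 4)
(5) = (a + 2)/(a - 7)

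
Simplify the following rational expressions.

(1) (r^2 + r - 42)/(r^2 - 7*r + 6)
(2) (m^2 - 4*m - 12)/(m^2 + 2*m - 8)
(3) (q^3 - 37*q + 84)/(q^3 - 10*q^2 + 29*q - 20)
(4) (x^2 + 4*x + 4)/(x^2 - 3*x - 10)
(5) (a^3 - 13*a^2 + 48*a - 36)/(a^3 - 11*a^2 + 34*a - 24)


(1) = (r + 7)/(r - 1)
(2) = (m^2 - 4*m - 12)/(m^2 + 2*m - 8)
(3) = (q^2 + 4*q - 21)/(q^2 - 6*q + 5)
(4) = (x + 2)/(x - 5)
(5) = (a - 6)/(a - 4)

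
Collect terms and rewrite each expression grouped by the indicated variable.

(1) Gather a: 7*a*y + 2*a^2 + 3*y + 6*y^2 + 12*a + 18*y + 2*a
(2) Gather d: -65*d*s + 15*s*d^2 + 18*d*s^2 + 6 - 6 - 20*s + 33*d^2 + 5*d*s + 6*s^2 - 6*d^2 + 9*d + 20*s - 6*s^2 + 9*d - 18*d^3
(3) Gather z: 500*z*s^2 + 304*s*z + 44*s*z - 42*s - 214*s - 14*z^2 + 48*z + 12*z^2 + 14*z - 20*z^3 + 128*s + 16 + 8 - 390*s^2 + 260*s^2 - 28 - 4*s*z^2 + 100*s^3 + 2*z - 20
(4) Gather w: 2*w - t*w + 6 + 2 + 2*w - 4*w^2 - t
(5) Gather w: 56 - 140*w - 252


(1) = 2*a^2 + a*(7*y + 14) + 6*y^2 + 21*y
(2) = -18*d^3 + d^2*(15*s + 27) + d*(18*s^2 - 60*s + 18)
(3) = 100*s^3 - 130*s^2 - 128*s - 20*z^3 + z^2*(-4*s - 2) + z*(500*s^2 + 348*s + 64) - 24
(4) = -t - 4*w^2 + w*(4 - t) + 8
(5) = -140*w - 196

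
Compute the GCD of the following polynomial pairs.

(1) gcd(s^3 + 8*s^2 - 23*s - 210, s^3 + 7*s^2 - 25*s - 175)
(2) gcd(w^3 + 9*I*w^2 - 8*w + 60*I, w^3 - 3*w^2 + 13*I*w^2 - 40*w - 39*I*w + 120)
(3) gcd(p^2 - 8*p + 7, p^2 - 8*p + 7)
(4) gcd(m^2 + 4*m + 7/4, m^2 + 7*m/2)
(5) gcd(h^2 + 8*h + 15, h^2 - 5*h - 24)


(1) = s^2 + 2*s - 35
(2) = gcd((w - 2*I)*(w + 5*I)*(w + 6*I), (w - 3)*(w + 5*I)*(w + 8*I)) = w + 5*I
(3) = gcd((p - 7)*(p - 1), (p - 7)*(p - 1)) = p^2 - 8*p + 7
(4) = gcd((m + 1/2)*(m + 7/2), m*(m + 7/2)) = m + 7/2
(5) = gcd((h + 3)*(h + 5), (h - 8)*(h + 3)) = h + 3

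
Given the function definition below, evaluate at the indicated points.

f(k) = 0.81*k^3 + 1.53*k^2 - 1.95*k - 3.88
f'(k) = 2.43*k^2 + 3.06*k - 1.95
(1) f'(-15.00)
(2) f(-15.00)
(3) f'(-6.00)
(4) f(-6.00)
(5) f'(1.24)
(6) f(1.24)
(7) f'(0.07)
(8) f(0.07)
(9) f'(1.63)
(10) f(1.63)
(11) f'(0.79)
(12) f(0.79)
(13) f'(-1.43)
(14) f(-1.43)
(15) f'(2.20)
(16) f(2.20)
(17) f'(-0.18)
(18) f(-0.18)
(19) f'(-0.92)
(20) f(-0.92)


(1) = 498.90
(2) = -2364.13
(3) = 67.17
(4) = -112.06
(5) = 5.58
(6) = -2.40
(7) = -1.72
(8) = -4.01
(9) = 9.49
(10) = 0.51
(11) = 1.98
(12) = -4.07
(13) = -1.36
(14) = -0.33
(15) = 16.54
(16) = 7.86
(17) = -2.42
(18) = -3.48
(19) = -2.71
(20) = -1.42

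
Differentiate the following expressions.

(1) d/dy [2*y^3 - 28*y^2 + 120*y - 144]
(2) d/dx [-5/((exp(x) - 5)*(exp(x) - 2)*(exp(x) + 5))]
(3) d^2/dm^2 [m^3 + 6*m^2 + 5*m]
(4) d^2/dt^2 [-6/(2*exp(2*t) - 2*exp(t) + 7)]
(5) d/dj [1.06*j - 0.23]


(1) = 6*y^2 - 56*y + 120
(2) = 5*((exp(x) - 5)*(exp(x) - 2) + (exp(x) - 5)*(exp(x) + 5) + (exp(x) - 2)*(exp(x) + 5))*exp(x)/((exp(x) - 5)^2*(exp(x) - 2)^2*(exp(x) + 5)^2)
(3) = 6*m + 12
(4) = 12*(-4*(2*exp(t) - 1)^2*exp(t) + (4*exp(t) - 1)*(2*exp(2*t) - 2*exp(t) + 7))*exp(t)/(2*exp(2*t) - 2*exp(t) + 7)^3
(5) = 1.06000000000000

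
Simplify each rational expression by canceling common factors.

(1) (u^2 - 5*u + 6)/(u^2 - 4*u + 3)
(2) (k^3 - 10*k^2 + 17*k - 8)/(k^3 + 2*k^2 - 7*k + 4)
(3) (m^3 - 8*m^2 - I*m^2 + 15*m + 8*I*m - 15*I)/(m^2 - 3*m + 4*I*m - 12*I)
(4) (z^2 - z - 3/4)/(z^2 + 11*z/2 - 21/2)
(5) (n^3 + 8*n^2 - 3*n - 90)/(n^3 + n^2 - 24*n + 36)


(1) = (u - 2)/(u - 1)
(2) = (k - 8)/(k + 4)
(3) = (m^2 + m*(-5 - I) + 5*I)/(m + 4*I)
(4) = (2*z + 1)/(2*z + 14)
(5) = (n + 5)/(n - 2)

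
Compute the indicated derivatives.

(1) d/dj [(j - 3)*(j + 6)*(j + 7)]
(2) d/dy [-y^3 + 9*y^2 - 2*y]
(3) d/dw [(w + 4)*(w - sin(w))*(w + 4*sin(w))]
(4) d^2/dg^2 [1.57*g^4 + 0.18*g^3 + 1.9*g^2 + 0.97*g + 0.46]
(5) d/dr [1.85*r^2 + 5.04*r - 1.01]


(1) = 3*j^2 + 20*j + 3
(2) = -3*y^2 + 18*y - 2
(3) = (w + 4)*(w - sin(w))*(4*cos(w) + 1) - (w + 4)*(w + 4*sin(w))*(cos(w) - 1) + (w - sin(w))*(w + 4*sin(w))
(4) = 18.84*g^2 + 1.08*g + 3.8
(5) = 3.7*r + 5.04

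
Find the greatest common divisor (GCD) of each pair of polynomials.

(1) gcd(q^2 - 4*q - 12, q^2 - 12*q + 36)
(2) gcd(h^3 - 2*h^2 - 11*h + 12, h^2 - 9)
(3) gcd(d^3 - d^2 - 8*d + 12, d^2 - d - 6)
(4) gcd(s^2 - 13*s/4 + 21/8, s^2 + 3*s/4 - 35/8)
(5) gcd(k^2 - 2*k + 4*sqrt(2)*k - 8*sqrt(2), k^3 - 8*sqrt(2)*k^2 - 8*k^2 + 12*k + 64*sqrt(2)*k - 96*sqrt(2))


(1) = q - 6
(2) = gcd((h - 4)*(h - 1)*(h + 3), (h - 3)*(h + 3)) = h + 3
(3) = gcd((d - 2)^2*(d + 3), (d - 3)*(d + 2)) = 1
(4) = s - 7/4
(5) = k - 2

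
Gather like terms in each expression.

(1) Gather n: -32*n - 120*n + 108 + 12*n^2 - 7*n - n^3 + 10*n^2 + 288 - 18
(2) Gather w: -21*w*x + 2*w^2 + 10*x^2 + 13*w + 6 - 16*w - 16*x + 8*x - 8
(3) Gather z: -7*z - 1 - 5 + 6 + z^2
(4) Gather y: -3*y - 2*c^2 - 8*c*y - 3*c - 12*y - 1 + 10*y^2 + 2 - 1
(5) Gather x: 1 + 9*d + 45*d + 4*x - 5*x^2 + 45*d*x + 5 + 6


(1) = -n^3 + 22*n^2 - 159*n + 378
(2) = 2*w^2 + w*(-21*x - 3) + 10*x^2 - 8*x - 2
(3) = z^2 - 7*z
(4) = -2*c^2 - 3*c + 10*y^2 + y*(-8*c - 15)
(5) = 54*d - 5*x^2 + x*(45*d + 4) + 12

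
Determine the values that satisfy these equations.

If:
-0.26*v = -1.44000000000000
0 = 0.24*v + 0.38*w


Then:
v = 5.54
w = -3.50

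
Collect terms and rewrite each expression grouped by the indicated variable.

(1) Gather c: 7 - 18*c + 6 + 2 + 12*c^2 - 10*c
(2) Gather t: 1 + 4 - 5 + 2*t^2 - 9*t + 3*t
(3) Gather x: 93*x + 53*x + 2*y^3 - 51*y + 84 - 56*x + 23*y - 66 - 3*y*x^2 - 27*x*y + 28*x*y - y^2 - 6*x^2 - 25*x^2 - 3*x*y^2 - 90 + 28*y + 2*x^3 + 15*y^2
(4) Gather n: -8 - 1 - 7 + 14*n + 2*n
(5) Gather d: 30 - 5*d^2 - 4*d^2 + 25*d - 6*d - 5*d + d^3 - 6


(1) = 12*c^2 - 28*c + 15
(2) = 2*t^2 - 6*t
(3) = 2*x^3 + x^2*(-3*y - 31) + x*(-3*y^2 + y + 90) + 2*y^3 + 14*y^2 - 72
(4) = 16*n - 16
(5) = d^3 - 9*d^2 + 14*d + 24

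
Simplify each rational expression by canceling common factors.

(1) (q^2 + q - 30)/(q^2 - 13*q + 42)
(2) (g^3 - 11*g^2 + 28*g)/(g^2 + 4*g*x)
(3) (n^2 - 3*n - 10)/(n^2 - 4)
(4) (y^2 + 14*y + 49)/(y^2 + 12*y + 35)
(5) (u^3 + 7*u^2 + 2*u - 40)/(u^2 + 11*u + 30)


(1) = (q^2 + q - 30)/(q^2 - 13*q + 42)
(2) = (g^2 - 11*g + 28)/(g + 4*x)
(3) = (n - 5)/(n - 2)
(4) = (y + 7)/(y + 5)
(5) = (u^2 + 2*u - 8)/(u + 6)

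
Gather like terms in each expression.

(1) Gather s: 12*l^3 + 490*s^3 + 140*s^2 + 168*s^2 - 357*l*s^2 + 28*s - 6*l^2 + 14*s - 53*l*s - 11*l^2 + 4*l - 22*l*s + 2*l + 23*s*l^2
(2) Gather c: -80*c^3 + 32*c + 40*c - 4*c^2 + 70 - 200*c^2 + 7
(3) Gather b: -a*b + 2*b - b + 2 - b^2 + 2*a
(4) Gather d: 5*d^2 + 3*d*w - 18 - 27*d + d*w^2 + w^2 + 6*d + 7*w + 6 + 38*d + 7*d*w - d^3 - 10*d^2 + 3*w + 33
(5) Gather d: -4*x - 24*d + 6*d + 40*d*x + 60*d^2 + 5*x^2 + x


(1) = 12*l^3 - 17*l^2 + 6*l + 490*s^3 + s^2*(308 - 357*l) + s*(23*l^2 - 75*l + 42)
(2) = -80*c^3 - 204*c^2 + 72*c + 77
(3) = 2*a - b^2 + b*(1 - a) + 2
(4) = -d^3 - 5*d^2 + d*(w^2 + 10*w + 17) + w^2 + 10*w + 21
(5) = 60*d^2 + d*(40*x - 18) + 5*x^2 - 3*x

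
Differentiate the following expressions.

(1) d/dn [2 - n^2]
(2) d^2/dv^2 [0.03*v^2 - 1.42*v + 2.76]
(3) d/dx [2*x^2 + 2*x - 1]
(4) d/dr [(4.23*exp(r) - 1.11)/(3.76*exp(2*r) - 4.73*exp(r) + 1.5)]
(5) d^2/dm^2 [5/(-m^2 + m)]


(1) = -2*n
(2) = 0.0600000000000000
(3) = 4*x + 2
(4) = (-15.9048*exp(2*r) + 8.3472*exp(r) + 1.0947)*exp(r)/(14.1376*exp(4*r) - 35.5696*exp(3*r) + 33.6529*exp(2*r) - 14.19*exp(r) + 2.25)
(5) = 10*(m*(m - 1) - (2*m - 1)^2)/(m^3*(m - 1)^3)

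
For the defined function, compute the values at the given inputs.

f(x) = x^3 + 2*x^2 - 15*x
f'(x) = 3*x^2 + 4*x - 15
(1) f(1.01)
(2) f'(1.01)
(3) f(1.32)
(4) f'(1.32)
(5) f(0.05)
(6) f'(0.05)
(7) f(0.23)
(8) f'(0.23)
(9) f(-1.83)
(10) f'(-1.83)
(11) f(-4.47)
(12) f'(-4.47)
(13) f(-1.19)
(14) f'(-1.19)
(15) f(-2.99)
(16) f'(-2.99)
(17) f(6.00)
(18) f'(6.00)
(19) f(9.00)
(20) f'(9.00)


(1) = -12.08
(2) = -7.90
(3) = -14.02
(4) = -4.49
(5) = -0.74
(6) = -14.79
(7) = -3.33
(8) = -13.92
(9) = 28.02
(10) = -12.27
(11) = 17.70
(12) = 27.06
(13) = 19.00
(14) = -15.51
(15) = 36.00
(16) = -0.14
(17) = 198.00
(18) = 117.00
(19) = 756.00
(20) = 264.00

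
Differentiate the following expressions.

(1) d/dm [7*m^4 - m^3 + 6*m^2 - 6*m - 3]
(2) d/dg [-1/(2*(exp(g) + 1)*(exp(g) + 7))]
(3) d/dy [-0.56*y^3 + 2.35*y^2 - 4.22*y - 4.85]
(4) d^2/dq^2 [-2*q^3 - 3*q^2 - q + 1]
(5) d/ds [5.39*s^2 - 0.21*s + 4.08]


(1) = 28*m^3 - 3*m^2 + 12*m - 6
(2) = (exp(g) + 4)/(4*(exp(g) + 7)^2*cosh(g/2)^2)
(3) = -1.68*y^2 + 4.7*y - 4.22
(4) = -12*q - 6
(5) = 10.78*s - 0.21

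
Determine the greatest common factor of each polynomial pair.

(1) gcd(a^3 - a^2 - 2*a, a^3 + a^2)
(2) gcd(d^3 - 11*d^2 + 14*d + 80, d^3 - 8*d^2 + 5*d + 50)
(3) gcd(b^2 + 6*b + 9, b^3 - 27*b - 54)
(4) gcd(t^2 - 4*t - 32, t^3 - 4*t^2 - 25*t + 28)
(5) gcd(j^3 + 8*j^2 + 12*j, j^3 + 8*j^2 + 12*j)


(1) = a^2 + a
(2) = gcd((d - 8)*(d - 5)*(d + 2), (d - 5)^2*(d + 2)) = d^2 - 3*d - 10
(3) = b^2 + 6*b + 9
(4) = gcd((t - 8)*(t + 4), (t - 7)*(t - 1)*(t + 4)) = t + 4
(5) = j^3 + 8*j^2 + 12*j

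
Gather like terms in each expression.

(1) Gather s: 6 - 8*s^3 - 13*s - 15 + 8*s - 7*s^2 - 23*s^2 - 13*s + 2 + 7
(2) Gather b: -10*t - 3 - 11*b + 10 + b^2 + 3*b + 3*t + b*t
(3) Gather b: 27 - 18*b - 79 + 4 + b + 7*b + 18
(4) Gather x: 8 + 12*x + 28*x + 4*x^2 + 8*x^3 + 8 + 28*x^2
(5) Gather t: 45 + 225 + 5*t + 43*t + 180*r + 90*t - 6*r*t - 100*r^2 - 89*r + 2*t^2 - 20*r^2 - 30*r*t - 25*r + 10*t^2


(1) = -8*s^3 - 30*s^2 - 18*s
(2) = b^2 + b*(t - 8) - 7*t + 7
(3) = -10*b - 30
(4) = 8*x^3 + 32*x^2 + 40*x + 16
(5) = -120*r^2 + 66*r + 12*t^2 + t*(138 - 36*r) + 270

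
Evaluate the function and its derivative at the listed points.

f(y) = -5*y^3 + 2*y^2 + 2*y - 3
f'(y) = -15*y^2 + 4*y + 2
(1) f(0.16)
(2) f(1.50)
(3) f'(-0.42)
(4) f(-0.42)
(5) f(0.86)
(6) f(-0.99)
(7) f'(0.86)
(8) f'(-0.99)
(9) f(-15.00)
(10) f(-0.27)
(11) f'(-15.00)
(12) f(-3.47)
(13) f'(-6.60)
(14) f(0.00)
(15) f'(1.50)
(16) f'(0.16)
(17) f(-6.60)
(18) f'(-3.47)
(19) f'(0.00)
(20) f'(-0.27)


(1) = -2.65
(2) = -12.38
(3) = -2.33
(4) = -3.12
(5) = -2.98
(6) = 1.83
(7) = -5.65
(8) = -16.66
(9) = 17292.00
(10) = -3.30
(11) = -3433.00
(12) = 223.05
(13) = -677.80
(14) = -3.00
(15) = -25.75
(16) = 2.26
(17) = 1508.40
(18) = -192.49
(19) = 2.00
(20) = -0.17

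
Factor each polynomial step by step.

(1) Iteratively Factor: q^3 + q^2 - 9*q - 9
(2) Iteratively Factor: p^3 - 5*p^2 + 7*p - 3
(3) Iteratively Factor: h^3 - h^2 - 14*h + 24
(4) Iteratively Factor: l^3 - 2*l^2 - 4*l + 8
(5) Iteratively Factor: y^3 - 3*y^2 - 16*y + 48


(1) = (q - 3)*(q^2 + 4*q + 3) = (q - 3)*(q + 3)*(q + 1)
(2) = (p - 3)*(p^2 - 2*p + 1) = (p - 3)*(p - 1)*(p - 1)
(3) = (h - 3)*(h^2 + 2*h - 8) = (h - 3)*(h + 4)*(h - 2)
(4) = (l - 2)*(l^2 - 4) = (l - 2)^2*(l + 2)
(5) = (y - 4)*(y^2 + y - 12) = (y - 4)*(y + 4)*(y - 3)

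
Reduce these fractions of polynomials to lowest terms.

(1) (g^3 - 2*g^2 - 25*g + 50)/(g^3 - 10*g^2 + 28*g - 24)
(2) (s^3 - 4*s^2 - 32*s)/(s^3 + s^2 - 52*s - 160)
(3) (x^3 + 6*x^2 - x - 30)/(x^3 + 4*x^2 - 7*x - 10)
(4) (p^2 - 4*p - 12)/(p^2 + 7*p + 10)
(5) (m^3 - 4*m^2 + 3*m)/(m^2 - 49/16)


(1) = (g^2 - 25)/(g^2 - 8*g + 12)
(2) = s/(s + 5)
(3) = (x + 3)/(x + 1)
(4) = (p - 6)/(p + 5)
(5) = (16*m^3 - 64*m^2 + 48*m)/(16*m^2 - 49)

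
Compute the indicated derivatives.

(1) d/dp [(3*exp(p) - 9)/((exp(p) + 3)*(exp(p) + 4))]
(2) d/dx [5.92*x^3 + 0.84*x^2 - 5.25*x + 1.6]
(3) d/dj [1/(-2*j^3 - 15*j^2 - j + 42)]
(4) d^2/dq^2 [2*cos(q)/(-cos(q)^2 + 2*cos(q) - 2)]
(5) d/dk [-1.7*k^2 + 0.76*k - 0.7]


(1) = 3*(-exp(2*p) + 6*exp(p) + 33)*exp(p)/(exp(4*p) + 14*exp(3*p) + 73*exp(2*p) + 168*exp(p) + 144)
(2) = 17.76*x^2 + 1.68*x - 5.25
(3) = (6*j^2 + 30*j + 1)/(2*j^3 + 15*j^2 + j - 42)^2
(4) = 2*(-8*(cos(q) - 1)^2*sin(q)^2*cos(q) + (cos(q)^2 - 2*cos(q) + 2)^2*cos(q) + (cos(q)^2 - 2*cos(q) + 2)*(3*cos(2*q) - 2*cos(3*q) - 1))/(cos(q)^2 - 2*cos(q) + 2)^3
(5) = 0.76 - 3.4*k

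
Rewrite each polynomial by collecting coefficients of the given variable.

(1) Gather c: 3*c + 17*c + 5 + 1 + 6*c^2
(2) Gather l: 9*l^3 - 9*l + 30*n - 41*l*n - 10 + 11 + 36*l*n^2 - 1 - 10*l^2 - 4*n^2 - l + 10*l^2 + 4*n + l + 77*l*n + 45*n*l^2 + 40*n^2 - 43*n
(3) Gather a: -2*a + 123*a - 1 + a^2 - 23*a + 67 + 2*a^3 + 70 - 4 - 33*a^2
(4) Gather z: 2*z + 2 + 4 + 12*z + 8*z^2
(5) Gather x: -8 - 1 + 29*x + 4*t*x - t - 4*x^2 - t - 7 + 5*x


(1) = 6*c^2 + 20*c + 6
(2) = 9*l^3 + 45*l^2*n + l*(36*n^2 + 36*n - 9) + 36*n^2 - 9*n
(3) = 2*a^3 - 32*a^2 + 98*a + 132
(4) = 8*z^2 + 14*z + 6
(5) = -2*t - 4*x^2 + x*(4*t + 34) - 16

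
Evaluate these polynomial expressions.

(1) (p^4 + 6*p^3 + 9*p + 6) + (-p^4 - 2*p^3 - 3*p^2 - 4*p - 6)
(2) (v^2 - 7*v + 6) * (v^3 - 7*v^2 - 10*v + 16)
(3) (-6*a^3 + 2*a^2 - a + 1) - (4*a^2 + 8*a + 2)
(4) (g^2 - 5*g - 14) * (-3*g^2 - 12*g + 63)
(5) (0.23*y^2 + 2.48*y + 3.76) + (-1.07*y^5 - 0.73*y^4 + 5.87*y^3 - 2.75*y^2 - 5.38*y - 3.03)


(1) = 4*p^3 - 3*p^2 + 5*p
(2) = v^5 - 14*v^4 + 45*v^3 + 44*v^2 - 172*v + 96
(3) = -6*a^3 - 2*a^2 - 9*a - 1
(4) = -3*g^4 + 3*g^3 + 165*g^2 - 147*g - 882
(5) = -1.07*y^5 - 0.73*y^4 + 5.87*y^3 - 2.52*y^2 - 2.9*y + 0.73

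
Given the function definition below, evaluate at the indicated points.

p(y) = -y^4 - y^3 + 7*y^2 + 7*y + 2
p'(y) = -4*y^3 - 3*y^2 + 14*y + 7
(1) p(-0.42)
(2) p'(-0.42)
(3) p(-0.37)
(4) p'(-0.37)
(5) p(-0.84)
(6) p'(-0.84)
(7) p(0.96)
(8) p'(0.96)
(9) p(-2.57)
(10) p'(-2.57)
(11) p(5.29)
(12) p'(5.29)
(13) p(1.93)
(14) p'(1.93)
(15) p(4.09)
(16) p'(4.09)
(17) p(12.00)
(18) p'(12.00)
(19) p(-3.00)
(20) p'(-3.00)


(1) = 0.34
(2) = 0.89
(3) = 0.40
(4) = 1.61
(5) = 1.15
(6) = -4.51
(7) = 13.44
(8) = 14.14
(9) = 3.59
(10) = 19.10
(11) = -696.23
(12) = -595.04
(13) = 20.52
(14) = -5.91
(15) = -200.52
(16) = -259.60
(17) = -21370.00
(18) = -7169.00
(19) = -10.00
(20) = 46.00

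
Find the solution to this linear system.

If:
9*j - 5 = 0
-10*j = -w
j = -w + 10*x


Then:
j = 5/9
w = 50/9
x = 11/18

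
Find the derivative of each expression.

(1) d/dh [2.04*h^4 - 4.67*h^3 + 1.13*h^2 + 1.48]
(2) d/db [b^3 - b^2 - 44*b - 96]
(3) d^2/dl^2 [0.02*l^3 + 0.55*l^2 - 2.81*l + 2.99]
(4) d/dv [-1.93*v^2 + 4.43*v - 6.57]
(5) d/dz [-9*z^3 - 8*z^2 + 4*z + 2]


(1) = h*(8.16*h^2 - 14.01*h + 2.26)
(2) = 3*b^2 - 2*b - 44
(3) = 0.12*l + 1.1
(4) = 4.43 - 3.86*v
(5) = -27*z^2 - 16*z + 4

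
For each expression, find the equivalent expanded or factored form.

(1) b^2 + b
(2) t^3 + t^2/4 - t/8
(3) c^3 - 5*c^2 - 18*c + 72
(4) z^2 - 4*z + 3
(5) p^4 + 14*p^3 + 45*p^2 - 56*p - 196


(1) = b*(b + 1)
(2) = t*(t - 1/4)*(t + 1/2)
(3) = (c - 6)*(c - 3)*(c + 4)
(4) = (z - 3)*(z - 1)
(5) = (p - 2)*(p + 2)*(p + 7)^2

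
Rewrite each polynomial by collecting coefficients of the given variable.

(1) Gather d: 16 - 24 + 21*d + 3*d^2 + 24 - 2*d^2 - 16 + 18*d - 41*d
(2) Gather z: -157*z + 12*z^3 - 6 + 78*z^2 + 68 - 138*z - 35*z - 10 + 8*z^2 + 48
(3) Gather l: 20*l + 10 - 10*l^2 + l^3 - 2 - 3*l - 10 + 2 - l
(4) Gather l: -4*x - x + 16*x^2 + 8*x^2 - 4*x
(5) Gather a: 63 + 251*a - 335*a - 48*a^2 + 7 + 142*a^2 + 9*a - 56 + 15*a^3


(1) = d^2 - 2*d
(2) = 12*z^3 + 86*z^2 - 330*z + 100
(3) = l^3 - 10*l^2 + 16*l
(4) = 24*x^2 - 9*x
(5) = 15*a^3 + 94*a^2 - 75*a + 14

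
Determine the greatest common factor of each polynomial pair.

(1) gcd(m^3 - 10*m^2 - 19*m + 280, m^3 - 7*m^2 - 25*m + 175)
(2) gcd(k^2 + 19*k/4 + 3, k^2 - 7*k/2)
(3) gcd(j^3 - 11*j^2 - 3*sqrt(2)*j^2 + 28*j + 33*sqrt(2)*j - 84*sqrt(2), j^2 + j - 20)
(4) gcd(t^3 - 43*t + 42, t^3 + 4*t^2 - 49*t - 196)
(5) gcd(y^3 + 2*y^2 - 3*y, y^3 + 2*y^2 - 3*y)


(1) = gcd((m - 8)*(m - 7)*(m + 5), (m - 7)*(m - 5)*(m + 5)) = m^2 - 2*m - 35
(2) = gcd((k + 3/4)*(k + 4), k*(k - 7/2)) = 1
(3) = j - 4
(4) = gcd((t - 6)*(t - 1)*(t + 7), (t - 7)*(t + 4)*(t + 7)) = t + 7
(5) = gcd(y*(y - 1)*(y + 3), y*(y - 1)*(y + 3)) = y^3 + 2*y^2 - 3*y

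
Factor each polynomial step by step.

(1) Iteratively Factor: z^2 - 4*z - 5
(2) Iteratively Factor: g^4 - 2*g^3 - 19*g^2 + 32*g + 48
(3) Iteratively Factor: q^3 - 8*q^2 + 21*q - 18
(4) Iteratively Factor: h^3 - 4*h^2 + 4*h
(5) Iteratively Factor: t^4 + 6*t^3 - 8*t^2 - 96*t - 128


(1) = (z - 5)*(z + 1)
(2) = (g - 4)*(g^3 + 2*g^2 - 11*g - 12) = (g - 4)*(g + 4)*(g^2 - 2*g - 3) = (g - 4)*(g + 1)*(g + 4)*(g - 3)
(3) = (q - 3)*(q^2 - 5*q + 6) = (q - 3)^2*(q - 2)
(4) = (h)*(h^2 - 4*h + 4) = h*(h - 2)*(h - 2)
(5) = (t + 4)*(t^3 + 2*t^2 - 16*t - 32) = (t - 4)*(t + 4)*(t^2 + 6*t + 8) = (t - 4)*(t + 2)*(t + 4)*(t + 4)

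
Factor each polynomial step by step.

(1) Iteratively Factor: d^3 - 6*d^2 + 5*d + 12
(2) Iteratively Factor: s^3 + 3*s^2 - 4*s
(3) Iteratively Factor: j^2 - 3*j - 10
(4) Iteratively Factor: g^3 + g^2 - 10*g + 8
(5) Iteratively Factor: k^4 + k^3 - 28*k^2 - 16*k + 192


(1) = (d - 4)*(d^2 - 2*d - 3) = (d - 4)*(d - 3)*(d + 1)
(2) = (s - 1)*(s^2 + 4*s) = (s - 1)*(s + 4)*(s)
(3) = (j - 5)*(j + 2)
(4) = (g + 4)*(g^2 - 3*g + 2) = (g - 2)*(g + 4)*(g - 1)
(5) = (k + 4)*(k^3 - 3*k^2 - 16*k + 48) = (k - 4)*(k + 4)*(k^2 + k - 12) = (k - 4)*(k - 3)*(k + 4)*(k + 4)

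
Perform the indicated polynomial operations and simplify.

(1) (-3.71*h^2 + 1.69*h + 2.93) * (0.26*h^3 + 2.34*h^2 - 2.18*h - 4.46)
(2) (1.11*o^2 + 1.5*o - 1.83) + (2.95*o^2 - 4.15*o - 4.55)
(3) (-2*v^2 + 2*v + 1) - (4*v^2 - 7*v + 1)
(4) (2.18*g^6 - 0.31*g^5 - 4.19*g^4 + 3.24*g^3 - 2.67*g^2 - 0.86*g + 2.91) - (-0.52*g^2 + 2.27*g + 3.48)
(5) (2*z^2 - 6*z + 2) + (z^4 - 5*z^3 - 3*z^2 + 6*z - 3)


(1) = -0.9646*h^5 - 8.242*h^4 + 12.8042*h^3 + 19.7186*h^2 - 13.9248*h - 13.0678
(2) = 4.06*o^2 - 2.65*o - 6.38
(3) = -6*v^2 + 9*v
(4) = 2.18*g^6 - 0.31*g^5 - 4.19*g^4 + 3.24*g^3 - 2.15*g^2 - 3.13*g - 0.57
(5) = z^4 - 5*z^3 - z^2 - 1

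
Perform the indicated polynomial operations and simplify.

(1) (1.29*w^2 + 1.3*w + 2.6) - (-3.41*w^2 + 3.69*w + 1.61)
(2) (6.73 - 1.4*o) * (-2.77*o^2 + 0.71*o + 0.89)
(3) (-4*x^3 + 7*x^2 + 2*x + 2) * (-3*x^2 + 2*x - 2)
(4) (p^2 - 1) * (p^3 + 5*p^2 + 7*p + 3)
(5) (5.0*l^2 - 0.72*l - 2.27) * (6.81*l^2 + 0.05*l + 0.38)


(1) = 4.7*w^2 - 2.39*w + 0.99
(2) = 3.878*o^3 - 19.6361*o^2 + 3.5323*o + 5.9897
(3) = 12*x^5 - 29*x^4 + 16*x^3 - 16*x^2 - 4
(4) = p^5 + 5*p^4 + 6*p^3 - 2*p^2 - 7*p - 3
(5) = 34.05*l^4 - 4.6532*l^3 - 13.5947*l^2 - 0.3871*l - 0.8626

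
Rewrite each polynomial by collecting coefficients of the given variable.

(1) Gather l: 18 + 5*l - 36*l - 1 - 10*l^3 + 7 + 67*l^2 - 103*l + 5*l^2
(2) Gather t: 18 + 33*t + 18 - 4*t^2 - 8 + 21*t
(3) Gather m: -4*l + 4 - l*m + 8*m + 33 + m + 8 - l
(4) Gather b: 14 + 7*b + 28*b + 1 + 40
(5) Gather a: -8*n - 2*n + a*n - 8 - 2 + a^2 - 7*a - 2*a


(1) = -10*l^3 + 72*l^2 - 134*l + 24
(2) = -4*t^2 + 54*t + 28
(3) = -5*l + m*(9 - l) + 45
(4) = 35*b + 55
(5) = a^2 + a*(n - 9) - 10*n - 10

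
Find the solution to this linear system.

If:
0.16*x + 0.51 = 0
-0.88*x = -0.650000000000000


Then:
No Solution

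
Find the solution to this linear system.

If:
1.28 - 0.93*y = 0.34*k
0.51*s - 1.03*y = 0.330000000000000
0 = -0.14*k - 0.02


Then:
k = -0.14
s = 3.53
y = 1.43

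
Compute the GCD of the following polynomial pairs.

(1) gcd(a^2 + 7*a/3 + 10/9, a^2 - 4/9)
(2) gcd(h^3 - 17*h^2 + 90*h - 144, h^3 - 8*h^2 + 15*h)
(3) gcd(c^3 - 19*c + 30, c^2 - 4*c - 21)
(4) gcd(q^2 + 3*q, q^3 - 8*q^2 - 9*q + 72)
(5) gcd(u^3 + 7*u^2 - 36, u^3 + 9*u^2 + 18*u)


(1) = a + 2/3
(2) = h - 3
(3) = 1
(4) = gcd(q*(q + 3), (q - 8)*(q - 3)*(q + 3)) = q + 3
(5) = gcd((u - 2)*(u + 3)*(u + 6), u*(u + 3)*(u + 6)) = u^2 + 9*u + 18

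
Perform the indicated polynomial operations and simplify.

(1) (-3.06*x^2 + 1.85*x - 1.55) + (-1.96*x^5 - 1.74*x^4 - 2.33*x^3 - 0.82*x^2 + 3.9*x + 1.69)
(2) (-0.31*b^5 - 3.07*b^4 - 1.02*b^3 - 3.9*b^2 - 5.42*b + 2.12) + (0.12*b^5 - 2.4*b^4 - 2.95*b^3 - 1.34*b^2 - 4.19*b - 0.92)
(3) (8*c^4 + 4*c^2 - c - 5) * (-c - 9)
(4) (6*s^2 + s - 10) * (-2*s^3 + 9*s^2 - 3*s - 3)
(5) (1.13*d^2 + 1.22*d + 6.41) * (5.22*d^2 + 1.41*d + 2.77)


(1) = -1.96*x^5 - 1.74*x^4 - 2.33*x^3 - 3.88*x^2 + 5.75*x + 0.14
(2) = -0.19*b^5 - 5.47*b^4 - 3.97*b^3 - 5.24*b^2 - 9.61*b + 1.2
(3) = -8*c^5 - 72*c^4 - 4*c^3 - 35*c^2 + 14*c + 45
(4) = -12*s^5 + 52*s^4 + 11*s^3 - 111*s^2 + 27*s + 30
(5) = 5.8986*d^4 + 7.9617*d^3 + 38.3105*d^2 + 12.4175*d + 17.7557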